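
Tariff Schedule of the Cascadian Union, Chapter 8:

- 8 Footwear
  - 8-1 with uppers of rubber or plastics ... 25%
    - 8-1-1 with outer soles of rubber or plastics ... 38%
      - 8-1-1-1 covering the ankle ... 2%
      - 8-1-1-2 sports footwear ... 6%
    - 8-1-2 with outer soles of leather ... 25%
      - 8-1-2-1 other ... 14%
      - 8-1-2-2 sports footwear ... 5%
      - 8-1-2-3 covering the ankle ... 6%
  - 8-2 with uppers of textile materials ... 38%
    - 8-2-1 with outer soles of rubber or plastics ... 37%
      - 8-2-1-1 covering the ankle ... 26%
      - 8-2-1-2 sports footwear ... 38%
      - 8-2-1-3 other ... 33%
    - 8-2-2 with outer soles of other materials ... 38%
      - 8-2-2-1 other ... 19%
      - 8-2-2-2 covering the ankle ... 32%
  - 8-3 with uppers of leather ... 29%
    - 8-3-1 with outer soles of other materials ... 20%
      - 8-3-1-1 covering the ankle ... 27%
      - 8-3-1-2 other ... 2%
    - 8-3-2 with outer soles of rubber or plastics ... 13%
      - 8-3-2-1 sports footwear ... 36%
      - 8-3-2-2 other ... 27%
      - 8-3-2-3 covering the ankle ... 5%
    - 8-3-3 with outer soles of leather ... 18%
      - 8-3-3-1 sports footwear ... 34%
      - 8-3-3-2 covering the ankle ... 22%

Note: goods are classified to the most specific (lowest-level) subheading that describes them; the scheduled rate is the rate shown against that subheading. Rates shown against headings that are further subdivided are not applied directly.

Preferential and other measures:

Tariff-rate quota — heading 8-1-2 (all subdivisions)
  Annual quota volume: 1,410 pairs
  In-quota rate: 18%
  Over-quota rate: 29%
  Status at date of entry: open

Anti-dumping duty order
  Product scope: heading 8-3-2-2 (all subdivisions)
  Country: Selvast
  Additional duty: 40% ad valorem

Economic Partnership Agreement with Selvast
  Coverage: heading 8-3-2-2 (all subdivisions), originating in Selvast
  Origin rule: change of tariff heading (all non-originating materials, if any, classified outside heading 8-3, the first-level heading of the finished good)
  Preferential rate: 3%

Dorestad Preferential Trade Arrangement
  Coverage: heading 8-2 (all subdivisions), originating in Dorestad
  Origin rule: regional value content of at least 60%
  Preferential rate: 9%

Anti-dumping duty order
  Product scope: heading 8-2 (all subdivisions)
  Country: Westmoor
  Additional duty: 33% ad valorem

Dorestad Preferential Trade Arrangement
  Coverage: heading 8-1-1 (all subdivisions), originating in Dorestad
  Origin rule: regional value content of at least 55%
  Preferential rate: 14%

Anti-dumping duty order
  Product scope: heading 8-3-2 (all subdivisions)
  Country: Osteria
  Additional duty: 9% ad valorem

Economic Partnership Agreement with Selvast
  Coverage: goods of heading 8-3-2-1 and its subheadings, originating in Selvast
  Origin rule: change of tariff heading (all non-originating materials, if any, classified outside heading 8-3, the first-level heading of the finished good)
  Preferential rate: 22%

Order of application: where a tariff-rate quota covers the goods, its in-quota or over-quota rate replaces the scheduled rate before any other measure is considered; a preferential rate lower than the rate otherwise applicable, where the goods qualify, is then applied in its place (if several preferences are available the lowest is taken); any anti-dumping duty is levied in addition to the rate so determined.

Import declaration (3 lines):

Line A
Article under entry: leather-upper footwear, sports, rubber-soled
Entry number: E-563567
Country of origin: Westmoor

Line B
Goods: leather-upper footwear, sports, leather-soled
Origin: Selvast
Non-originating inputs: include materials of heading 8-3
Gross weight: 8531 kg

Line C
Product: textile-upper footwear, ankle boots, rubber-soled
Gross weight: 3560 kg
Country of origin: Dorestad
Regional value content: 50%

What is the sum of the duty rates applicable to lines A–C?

Line A: leather-upper → 8-3; rubber-soled → 8-3-2; sports → 8-3-2-1. Scheduled 36%. No special measure applies. → 36%.
Line B: leather-upper → 8-3; leather-soled → 8-3-3; sports → 8-3-3-1. Scheduled 34%. Selvast agreement on 8-3-2-2: 8-3-3-1 not covered; Selvast agreement on 8-3-2-1: 8-3-3-1 not covered. → 34%.
Line C: textile-upper → 8-2; rubber-soled → 8-2-1; ankle boots → 8-2-1-1. Scheduled 26%. Dorestad agreement on 8-2: RVC < 60%; Dorestad agreement on 8-1-1: 8-2-1-1 not covered. → 26%.
Sum: 36% + 34% + 26% = 96%.

96%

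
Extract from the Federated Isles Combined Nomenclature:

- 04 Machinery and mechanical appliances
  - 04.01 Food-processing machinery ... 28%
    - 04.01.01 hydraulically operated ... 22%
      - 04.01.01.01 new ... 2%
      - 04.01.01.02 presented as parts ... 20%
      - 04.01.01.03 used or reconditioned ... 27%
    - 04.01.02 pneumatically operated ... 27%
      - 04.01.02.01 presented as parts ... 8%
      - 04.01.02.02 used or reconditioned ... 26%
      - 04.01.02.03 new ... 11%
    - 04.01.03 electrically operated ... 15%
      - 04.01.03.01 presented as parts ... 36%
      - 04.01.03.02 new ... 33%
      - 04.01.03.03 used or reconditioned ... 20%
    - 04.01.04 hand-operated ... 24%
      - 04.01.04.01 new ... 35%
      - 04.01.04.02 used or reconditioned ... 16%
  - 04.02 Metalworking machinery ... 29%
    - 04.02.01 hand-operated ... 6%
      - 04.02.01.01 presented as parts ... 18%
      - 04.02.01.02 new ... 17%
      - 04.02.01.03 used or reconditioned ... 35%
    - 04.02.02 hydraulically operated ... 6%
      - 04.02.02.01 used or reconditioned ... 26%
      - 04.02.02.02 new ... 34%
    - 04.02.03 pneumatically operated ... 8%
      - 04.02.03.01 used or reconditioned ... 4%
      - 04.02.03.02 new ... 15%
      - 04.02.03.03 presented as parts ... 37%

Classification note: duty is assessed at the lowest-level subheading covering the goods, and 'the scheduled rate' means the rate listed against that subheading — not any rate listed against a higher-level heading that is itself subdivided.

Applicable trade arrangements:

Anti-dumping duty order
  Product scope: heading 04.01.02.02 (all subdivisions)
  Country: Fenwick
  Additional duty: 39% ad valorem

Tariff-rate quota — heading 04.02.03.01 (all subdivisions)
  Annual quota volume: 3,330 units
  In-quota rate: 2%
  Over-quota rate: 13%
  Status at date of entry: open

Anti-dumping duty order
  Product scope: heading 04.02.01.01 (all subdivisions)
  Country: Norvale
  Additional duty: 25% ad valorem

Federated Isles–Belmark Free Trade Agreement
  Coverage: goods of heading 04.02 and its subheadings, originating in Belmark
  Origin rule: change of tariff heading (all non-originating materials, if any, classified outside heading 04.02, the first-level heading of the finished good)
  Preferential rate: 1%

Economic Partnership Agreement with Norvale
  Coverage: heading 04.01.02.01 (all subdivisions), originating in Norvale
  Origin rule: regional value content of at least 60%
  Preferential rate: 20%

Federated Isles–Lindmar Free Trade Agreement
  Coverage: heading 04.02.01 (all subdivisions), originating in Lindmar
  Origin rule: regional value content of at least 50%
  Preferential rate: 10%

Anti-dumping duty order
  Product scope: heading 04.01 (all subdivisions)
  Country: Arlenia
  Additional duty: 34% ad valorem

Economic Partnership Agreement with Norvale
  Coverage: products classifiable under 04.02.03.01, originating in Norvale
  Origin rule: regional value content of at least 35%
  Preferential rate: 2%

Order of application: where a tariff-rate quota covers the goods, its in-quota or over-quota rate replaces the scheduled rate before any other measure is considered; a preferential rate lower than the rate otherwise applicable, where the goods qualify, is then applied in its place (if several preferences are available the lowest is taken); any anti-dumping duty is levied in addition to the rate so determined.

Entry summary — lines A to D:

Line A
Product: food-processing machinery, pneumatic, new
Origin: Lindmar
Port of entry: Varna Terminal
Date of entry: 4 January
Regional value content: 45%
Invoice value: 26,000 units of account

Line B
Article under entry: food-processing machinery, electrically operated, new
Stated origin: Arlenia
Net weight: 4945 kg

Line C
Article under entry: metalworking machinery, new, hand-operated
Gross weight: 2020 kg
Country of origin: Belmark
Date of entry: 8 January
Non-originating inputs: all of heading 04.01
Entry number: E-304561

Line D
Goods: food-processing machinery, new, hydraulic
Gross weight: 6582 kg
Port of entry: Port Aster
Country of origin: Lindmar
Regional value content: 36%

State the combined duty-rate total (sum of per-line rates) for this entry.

81%

Line A: food-processing → 04.01; pneumatic → 04.01.02; new → 04.01.02.03. Scheduled 11%. Lindmar agreement on 04.02.01: 04.01.02.03 not covered. → 11%.
Line B: food-processing → 04.01; electrically operated → 04.01.03; new → 04.01.03.02. Scheduled 33%. anti-dumping (Arlenia, 04.01): +34%; total 33% + 34% = 67%. → 67%.
Line C: metalworking → 04.02; hand-operated → 04.02.01; new → 04.02.01.02. Scheduled 17%. Belmark agreement on 04.02: CTH met → 1% available; preferential 1%. → 1%.
Line D: food-processing → 04.01; hydraulic → 04.01.01; new → 04.01.01.01. Scheduled 2%. Lindmar agreement on 04.02.01: 04.01.01.01 not covered. → 2%.
Sum: 11% + 67% + 1% + 2% = 81%.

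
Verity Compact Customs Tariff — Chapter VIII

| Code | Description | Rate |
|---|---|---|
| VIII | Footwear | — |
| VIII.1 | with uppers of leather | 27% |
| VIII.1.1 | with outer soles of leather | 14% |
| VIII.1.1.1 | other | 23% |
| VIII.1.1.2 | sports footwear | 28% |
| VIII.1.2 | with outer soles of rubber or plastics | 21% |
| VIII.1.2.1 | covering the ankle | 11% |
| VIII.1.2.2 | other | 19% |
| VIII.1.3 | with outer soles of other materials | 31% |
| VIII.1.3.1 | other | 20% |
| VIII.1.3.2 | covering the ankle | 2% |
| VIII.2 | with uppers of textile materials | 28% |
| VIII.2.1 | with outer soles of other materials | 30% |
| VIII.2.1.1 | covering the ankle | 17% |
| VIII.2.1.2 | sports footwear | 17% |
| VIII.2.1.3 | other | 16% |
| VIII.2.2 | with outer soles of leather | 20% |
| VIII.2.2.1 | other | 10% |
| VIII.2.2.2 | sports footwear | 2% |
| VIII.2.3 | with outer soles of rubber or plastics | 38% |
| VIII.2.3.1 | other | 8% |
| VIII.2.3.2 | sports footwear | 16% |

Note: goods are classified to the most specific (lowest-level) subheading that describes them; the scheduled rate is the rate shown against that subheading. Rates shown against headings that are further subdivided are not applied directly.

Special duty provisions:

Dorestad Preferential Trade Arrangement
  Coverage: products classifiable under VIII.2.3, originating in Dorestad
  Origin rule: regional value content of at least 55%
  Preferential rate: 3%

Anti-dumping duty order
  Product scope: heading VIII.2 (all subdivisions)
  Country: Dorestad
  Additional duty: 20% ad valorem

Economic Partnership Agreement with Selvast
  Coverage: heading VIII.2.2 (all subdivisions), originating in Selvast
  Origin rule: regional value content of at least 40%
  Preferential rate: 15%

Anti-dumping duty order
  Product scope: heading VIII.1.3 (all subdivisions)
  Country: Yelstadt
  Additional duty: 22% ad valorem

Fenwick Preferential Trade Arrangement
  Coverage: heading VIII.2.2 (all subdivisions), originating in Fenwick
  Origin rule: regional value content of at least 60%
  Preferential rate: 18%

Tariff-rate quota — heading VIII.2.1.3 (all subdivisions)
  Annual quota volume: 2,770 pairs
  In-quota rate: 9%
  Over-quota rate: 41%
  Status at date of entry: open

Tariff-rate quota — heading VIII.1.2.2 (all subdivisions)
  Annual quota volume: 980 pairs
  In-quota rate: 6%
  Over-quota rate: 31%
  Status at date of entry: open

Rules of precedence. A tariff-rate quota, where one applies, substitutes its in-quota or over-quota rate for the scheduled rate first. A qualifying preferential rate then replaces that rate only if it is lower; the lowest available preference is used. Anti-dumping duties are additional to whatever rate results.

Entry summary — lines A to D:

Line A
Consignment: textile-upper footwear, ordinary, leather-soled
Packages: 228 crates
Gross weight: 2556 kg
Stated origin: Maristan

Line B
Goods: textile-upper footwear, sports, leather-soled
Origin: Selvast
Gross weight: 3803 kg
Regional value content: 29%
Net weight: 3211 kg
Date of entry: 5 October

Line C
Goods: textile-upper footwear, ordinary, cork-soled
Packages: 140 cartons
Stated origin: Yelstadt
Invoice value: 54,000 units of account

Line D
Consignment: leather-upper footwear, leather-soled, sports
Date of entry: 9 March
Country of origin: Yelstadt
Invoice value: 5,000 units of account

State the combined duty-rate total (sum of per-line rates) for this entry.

49%

Line A: textile-upper → VIII.2; leather-soled → VIII.2.2; ordinary → VIII.2.2.1. Scheduled 10%. No special measure applies. → 10%.
Line B: textile-upper → VIII.2; leather-soled → VIII.2.2; sports → VIII.2.2.2. Scheduled 2%. Selvast agreement on VIII.2.2: RVC < 40%. → 2%.
Line C: textile-upper → VIII.2; cork-soled → VIII.2.1; ordinary → VIII.2.1.3. Scheduled 16%. quota on VIII.2.1.3 open → in-quota 9%. → 9%.
Line D: leather-upper → VIII.1; leather-soled → VIII.1.1; sports → VIII.1.1.2. Scheduled 28%. No special measure applies. → 28%.
Sum: 10% + 2% + 9% + 28% = 49%.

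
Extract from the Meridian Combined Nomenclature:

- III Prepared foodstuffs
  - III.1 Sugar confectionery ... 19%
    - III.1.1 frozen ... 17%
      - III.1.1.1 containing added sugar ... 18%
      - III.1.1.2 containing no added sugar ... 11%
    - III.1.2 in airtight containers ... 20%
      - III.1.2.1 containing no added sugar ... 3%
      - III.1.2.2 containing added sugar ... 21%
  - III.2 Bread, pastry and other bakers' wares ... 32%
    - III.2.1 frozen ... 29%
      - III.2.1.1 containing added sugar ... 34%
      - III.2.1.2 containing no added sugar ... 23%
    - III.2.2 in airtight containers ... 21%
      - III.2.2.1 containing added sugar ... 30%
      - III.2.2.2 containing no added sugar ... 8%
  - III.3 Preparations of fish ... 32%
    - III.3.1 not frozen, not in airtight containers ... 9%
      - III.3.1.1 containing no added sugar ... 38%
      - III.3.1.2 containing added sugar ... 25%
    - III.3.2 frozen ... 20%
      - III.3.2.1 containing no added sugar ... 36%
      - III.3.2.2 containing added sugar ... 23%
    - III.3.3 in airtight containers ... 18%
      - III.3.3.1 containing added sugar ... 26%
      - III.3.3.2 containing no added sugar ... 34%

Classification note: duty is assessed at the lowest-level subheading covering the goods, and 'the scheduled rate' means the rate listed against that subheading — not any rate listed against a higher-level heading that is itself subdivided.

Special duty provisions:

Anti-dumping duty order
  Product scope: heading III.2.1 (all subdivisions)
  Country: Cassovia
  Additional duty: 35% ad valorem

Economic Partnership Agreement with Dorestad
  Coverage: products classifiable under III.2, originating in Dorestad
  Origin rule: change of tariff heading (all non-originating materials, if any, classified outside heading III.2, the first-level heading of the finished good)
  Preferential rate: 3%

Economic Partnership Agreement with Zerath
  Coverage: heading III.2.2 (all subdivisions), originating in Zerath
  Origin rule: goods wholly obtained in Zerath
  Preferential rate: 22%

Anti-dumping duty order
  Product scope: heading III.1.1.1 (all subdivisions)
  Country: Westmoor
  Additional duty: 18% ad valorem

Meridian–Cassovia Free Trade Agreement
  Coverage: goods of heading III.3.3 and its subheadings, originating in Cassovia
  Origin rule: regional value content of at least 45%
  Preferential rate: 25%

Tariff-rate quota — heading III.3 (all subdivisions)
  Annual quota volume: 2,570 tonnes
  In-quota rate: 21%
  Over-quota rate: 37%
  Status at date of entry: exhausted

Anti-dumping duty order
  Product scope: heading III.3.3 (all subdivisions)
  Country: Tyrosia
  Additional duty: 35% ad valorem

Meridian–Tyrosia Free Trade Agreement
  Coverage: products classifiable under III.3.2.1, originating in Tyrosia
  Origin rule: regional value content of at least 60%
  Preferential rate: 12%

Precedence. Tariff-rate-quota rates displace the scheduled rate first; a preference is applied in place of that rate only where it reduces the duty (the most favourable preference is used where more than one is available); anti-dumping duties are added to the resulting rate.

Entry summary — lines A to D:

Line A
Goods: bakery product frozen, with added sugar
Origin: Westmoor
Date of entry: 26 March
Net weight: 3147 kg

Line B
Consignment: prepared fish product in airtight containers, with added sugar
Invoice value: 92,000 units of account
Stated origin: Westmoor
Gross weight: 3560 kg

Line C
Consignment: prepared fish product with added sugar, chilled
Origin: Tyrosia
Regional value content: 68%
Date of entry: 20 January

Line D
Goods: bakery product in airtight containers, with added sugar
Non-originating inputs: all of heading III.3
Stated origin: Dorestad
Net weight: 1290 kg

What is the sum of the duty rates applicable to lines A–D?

111%

Line A: bakery product → III.2; frozen → III.2.1; with added sugar → III.2.1.1. Scheduled 34%. No special measure applies. → 34%.
Line B: prepared fish product → III.3; in airtight containers → III.3.3; with added sugar → III.3.3.1. Scheduled 26%. quota on III.3 exhausted → over-quota 37%. → 37%.
Line C: prepared fish product → III.3; chilled → III.3.1; with added sugar → III.3.1.2. Scheduled 25%. quota on III.3 exhausted → over-quota 37%; Tyrosia agreement on III.3.2.1: III.3.1.2 not covered. → 37%.
Line D: bakery product → III.2; in airtight containers → III.2.2; with added sugar → III.2.2.1. Scheduled 30%. Dorestad agreement on III.2: CTH met → 3% available; preferential 3%. → 3%.
Sum: 34% + 37% + 37% + 3% = 111%.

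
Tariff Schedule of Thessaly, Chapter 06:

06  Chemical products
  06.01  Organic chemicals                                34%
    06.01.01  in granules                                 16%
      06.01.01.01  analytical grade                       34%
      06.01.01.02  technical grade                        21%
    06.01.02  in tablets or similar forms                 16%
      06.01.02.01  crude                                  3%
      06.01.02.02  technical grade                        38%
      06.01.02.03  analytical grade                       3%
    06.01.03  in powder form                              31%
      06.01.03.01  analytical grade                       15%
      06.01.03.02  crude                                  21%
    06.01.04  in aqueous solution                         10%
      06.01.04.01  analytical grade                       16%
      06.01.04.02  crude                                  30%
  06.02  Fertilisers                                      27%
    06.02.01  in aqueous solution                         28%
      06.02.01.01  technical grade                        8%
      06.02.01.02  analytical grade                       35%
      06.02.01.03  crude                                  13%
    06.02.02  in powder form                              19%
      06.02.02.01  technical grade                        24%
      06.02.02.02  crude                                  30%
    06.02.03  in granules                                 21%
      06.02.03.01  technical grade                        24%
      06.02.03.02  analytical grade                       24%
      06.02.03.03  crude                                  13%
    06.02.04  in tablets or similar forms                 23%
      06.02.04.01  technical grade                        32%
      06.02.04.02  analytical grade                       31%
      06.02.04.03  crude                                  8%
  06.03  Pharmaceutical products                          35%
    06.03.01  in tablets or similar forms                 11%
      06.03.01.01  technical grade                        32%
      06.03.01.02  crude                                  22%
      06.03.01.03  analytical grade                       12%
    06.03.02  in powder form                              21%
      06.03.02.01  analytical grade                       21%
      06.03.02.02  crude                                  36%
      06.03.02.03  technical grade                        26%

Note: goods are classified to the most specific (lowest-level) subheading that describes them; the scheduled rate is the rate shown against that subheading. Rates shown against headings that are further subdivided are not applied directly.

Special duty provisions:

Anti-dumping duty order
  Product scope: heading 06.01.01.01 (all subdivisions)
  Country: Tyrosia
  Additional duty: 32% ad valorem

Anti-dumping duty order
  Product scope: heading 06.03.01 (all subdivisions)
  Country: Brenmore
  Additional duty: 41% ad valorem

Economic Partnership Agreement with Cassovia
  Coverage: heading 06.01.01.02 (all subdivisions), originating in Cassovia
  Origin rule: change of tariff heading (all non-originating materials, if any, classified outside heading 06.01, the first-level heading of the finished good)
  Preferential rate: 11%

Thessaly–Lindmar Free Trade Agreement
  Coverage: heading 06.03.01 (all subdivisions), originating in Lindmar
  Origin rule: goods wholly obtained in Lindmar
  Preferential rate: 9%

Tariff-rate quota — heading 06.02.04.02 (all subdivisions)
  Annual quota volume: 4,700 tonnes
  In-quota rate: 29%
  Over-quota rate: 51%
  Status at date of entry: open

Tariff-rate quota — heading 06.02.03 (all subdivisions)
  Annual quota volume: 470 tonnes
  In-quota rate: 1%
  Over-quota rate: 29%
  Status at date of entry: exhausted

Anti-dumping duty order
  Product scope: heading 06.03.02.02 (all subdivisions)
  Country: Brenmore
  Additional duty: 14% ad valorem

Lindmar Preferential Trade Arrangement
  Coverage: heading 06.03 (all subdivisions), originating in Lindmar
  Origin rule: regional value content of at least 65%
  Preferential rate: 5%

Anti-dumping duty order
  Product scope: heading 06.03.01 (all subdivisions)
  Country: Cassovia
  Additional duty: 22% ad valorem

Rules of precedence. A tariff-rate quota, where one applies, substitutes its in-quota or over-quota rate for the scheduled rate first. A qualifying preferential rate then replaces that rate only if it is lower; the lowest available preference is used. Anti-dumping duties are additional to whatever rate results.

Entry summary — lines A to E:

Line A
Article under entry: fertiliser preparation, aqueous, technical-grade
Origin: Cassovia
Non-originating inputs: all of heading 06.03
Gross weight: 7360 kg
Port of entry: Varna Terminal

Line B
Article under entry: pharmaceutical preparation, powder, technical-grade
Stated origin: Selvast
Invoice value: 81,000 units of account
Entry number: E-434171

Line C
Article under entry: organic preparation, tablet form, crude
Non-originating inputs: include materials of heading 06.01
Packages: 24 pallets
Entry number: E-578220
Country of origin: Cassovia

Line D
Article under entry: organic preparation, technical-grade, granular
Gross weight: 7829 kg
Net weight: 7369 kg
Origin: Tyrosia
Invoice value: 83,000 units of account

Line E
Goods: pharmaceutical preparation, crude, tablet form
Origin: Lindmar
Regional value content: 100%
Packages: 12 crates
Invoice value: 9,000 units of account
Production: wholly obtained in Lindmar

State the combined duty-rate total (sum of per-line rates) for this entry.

63%

Line A: fertiliser → 06.02; aqueous → 06.02.01; technical-grade → 06.02.01.01. Scheduled 8%. Cassovia agreement on 06.01.01.02: 06.02.01.01 not covered. → 8%.
Line B: pharmaceutical → 06.03; powder → 06.03.02; technical-grade → 06.03.02.03. Scheduled 26%. No special measure applies. → 26%.
Line C: organic → 06.01; tablet form → 06.01.02; crude → 06.01.02.01. Scheduled 3%. Cassovia agreement on 06.01.01.02: 06.01.02.01 not covered. → 3%.
Line D: organic → 06.01; granular → 06.01.01; technical-grade → 06.01.01.02. Scheduled 21%. No special measure applies. → 21%.
Line E: pharmaceutical → 06.03; tablet form → 06.03.01; crude → 06.03.01.02. Scheduled 22%. Lindmar agreement on 06.03.01: wholly obtained → 9% available; Lindmar agreement on 06.03: RVC ≥ 65% → 5% available; preferential 5%. → 5%.
Sum: 8% + 26% + 3% + 21% + 5% = 63%.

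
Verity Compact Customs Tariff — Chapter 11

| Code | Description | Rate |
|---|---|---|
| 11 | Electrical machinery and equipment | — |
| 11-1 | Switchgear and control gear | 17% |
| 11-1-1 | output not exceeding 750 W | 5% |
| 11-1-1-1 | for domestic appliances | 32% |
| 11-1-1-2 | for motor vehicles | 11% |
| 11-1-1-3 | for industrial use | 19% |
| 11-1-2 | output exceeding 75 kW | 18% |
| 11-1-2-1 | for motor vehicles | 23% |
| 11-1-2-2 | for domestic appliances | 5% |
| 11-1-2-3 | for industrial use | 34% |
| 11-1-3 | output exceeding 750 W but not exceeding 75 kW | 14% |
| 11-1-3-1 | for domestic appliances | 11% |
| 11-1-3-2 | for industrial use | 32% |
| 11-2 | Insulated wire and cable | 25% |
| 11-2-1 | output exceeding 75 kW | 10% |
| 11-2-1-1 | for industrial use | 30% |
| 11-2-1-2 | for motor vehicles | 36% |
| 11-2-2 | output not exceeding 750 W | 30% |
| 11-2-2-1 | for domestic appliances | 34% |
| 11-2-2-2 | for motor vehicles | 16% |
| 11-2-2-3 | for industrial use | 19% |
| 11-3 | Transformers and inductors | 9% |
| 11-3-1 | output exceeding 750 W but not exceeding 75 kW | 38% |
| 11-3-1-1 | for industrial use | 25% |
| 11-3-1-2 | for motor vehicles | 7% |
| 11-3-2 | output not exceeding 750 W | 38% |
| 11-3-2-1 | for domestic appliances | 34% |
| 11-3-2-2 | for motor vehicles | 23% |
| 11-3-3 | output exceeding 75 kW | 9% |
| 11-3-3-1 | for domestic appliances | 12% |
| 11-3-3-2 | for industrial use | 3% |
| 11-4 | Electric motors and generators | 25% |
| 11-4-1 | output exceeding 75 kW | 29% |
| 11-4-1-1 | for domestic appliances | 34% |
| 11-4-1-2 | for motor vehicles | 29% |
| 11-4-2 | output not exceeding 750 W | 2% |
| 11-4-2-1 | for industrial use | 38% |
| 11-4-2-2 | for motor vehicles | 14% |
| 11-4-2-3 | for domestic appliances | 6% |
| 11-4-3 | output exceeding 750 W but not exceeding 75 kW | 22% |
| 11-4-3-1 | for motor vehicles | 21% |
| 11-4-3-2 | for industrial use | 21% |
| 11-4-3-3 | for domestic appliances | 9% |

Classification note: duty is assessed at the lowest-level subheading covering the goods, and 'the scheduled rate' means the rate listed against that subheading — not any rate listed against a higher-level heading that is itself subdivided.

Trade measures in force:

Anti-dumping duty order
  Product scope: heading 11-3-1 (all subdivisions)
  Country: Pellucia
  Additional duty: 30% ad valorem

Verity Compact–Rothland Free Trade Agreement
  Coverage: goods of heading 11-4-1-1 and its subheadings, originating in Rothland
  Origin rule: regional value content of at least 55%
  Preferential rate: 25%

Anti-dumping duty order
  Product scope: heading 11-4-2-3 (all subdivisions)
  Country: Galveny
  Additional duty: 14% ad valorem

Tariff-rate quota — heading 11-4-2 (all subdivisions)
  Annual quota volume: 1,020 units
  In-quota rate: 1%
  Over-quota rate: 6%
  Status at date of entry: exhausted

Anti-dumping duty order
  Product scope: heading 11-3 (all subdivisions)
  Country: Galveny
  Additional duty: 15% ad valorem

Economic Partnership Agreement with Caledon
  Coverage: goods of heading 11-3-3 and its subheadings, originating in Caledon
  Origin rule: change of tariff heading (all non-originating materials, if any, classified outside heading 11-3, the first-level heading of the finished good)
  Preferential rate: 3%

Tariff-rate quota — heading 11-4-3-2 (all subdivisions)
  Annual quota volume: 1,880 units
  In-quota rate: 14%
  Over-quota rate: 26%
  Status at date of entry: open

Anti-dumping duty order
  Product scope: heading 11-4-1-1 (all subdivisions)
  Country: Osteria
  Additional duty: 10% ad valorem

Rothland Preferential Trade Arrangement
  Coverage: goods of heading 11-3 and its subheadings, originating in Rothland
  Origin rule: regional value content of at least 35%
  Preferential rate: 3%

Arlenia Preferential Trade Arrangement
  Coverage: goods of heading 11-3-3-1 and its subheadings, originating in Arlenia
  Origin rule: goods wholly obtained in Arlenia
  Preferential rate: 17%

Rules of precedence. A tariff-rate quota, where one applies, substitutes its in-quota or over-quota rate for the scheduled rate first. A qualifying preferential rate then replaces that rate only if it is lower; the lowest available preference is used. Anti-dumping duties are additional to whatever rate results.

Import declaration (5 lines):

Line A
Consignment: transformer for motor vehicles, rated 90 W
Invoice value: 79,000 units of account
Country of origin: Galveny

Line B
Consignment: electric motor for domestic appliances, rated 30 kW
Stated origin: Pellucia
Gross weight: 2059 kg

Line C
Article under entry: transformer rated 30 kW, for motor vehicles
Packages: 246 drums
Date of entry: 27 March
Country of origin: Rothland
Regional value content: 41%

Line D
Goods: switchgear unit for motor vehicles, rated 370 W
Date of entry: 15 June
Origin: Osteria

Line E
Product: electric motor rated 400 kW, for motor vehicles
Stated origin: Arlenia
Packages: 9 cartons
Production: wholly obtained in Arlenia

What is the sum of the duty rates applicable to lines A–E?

90%

Line A: transformer → 11-3; rated 90 W → 11-3-2; for motor vehicles → 11-3-2-2. Scheduled 23%. anti-dumping (Galveny, 11-3): +15%; total 23% + 15% = 38%. → 38%.
Line B: electric motor → 11-4; rated 30 kW → 11-4-3; for domestic appliances → 11-4-3-3. Scheduled 9%. No special measure applies. → 9%.
Line C: transformer → 11-3; rated 30 kW → 11-3-1; for motor vehicles → 11-3-1-2. Scheduled 7%. Rothland agreement on 11-4-1-1: 11-3-1-2 not covered; Rothland agreement on 11-3: RVC ≥ 35% → 3% available; preferential 3%. → 3%.
Line D: switchgear unit → 11-1; rated 370 W → 11-1-1; for motor vehicles → 11-1-1-2. Scheduled 11%. No special measure applies. → 11%.
Line E: electric motor → 11-4; rated 400 kW → 11-4-1; for motor vehicles → 11-4-1-2. Scheduled 29%. Arlenia agreement on 11-3-3-1: 11-4-1-2 not covered. → 29%.
Sum: 38% + 9% + 3% + 11% + 29% = 90%.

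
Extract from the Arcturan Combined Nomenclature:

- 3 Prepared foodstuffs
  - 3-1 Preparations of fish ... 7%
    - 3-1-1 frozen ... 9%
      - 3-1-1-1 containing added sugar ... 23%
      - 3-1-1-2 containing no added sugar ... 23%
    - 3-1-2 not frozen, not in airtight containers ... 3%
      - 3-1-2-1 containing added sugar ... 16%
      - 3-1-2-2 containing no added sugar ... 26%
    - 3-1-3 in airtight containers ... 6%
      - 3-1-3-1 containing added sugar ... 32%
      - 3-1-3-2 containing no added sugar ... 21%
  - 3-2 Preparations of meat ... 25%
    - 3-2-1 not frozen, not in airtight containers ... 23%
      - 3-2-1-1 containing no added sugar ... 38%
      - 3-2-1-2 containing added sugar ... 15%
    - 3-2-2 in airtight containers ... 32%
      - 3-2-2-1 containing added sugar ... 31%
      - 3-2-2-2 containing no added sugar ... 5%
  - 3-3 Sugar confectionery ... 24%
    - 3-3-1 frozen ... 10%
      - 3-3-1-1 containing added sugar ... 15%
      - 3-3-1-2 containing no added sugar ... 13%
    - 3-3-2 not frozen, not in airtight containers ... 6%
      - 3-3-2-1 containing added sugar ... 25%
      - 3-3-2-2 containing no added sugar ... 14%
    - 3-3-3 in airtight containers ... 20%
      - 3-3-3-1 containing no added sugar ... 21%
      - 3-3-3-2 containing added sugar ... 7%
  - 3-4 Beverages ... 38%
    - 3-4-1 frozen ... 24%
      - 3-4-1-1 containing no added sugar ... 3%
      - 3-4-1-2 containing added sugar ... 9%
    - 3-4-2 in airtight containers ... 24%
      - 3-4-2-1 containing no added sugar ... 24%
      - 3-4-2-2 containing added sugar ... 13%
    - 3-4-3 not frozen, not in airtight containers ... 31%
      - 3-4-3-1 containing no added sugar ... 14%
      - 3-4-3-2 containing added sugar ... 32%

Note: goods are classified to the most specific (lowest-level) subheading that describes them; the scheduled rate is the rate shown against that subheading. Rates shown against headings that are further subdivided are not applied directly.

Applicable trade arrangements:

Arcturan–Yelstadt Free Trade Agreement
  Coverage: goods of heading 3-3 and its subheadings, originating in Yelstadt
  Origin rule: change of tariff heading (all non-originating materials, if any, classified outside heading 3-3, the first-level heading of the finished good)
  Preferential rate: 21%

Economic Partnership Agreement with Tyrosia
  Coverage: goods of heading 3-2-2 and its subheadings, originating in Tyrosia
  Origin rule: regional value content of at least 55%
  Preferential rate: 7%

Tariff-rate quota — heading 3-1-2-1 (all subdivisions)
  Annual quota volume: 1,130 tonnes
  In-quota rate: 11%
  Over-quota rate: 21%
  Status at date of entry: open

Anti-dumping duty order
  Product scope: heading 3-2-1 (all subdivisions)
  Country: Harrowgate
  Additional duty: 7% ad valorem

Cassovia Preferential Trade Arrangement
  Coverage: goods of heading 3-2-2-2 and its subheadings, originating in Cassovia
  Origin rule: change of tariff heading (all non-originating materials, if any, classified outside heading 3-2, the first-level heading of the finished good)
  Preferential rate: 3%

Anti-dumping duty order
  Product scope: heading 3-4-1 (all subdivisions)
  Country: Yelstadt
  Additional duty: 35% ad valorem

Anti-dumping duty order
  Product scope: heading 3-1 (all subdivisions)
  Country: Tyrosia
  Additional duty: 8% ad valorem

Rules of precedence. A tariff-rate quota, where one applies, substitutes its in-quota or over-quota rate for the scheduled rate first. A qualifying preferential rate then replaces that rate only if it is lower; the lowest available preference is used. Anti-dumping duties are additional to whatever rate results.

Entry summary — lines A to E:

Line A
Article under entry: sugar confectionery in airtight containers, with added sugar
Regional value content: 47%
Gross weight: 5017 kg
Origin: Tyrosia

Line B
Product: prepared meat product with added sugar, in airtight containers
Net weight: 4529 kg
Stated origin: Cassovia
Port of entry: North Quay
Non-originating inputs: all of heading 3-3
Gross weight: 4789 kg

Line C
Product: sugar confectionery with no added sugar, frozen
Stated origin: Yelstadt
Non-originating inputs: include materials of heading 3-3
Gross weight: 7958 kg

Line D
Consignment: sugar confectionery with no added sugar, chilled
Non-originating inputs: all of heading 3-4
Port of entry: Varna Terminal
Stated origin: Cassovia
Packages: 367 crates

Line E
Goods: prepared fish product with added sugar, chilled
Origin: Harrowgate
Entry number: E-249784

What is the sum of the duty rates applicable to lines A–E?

76%

Line A: sugar confectionery → 3-3; in airtight containers → 3-3-3; with added sugar → 3-3-3-2. Scheduled 7%. Tyrosia agreement on 3-2-2: 3-3-3-2 not covered. → 7%.
Line B: prepared meat product → 3-2; in airtight containers → 3-2-2; with added sugar → 3-2-2-1. Scheduled 31%. Cassovia agreement on 3-2-2-2: 3-2-2-1 not covered. → 31%.
Line C: sugar confectionery → 3-3; frozen → 3-3-1; with no added sugar → 3-3-1-2. Scheduled 13%. Yelstadt agreement on 3-3: CTH not met. → 13%.
Line D: sugar confectionery → 3-3; chilled → 3-3-2; with no added sugar → 3-3-2-2. Scheduled 14%. Cassovia agreement on 3-2-2-2: 3-3-2-2 not covered. → 14%.
Line E: prepared fish product → 3-1; chilled → 3-1-2; with added sugar → 3-1-2-1. Scheduled 16%. quota on 3-1-2-1 open → in-quota 11%. → 11%.
Sum: 7% + 31% + 13% + 14% + 11% = 76%.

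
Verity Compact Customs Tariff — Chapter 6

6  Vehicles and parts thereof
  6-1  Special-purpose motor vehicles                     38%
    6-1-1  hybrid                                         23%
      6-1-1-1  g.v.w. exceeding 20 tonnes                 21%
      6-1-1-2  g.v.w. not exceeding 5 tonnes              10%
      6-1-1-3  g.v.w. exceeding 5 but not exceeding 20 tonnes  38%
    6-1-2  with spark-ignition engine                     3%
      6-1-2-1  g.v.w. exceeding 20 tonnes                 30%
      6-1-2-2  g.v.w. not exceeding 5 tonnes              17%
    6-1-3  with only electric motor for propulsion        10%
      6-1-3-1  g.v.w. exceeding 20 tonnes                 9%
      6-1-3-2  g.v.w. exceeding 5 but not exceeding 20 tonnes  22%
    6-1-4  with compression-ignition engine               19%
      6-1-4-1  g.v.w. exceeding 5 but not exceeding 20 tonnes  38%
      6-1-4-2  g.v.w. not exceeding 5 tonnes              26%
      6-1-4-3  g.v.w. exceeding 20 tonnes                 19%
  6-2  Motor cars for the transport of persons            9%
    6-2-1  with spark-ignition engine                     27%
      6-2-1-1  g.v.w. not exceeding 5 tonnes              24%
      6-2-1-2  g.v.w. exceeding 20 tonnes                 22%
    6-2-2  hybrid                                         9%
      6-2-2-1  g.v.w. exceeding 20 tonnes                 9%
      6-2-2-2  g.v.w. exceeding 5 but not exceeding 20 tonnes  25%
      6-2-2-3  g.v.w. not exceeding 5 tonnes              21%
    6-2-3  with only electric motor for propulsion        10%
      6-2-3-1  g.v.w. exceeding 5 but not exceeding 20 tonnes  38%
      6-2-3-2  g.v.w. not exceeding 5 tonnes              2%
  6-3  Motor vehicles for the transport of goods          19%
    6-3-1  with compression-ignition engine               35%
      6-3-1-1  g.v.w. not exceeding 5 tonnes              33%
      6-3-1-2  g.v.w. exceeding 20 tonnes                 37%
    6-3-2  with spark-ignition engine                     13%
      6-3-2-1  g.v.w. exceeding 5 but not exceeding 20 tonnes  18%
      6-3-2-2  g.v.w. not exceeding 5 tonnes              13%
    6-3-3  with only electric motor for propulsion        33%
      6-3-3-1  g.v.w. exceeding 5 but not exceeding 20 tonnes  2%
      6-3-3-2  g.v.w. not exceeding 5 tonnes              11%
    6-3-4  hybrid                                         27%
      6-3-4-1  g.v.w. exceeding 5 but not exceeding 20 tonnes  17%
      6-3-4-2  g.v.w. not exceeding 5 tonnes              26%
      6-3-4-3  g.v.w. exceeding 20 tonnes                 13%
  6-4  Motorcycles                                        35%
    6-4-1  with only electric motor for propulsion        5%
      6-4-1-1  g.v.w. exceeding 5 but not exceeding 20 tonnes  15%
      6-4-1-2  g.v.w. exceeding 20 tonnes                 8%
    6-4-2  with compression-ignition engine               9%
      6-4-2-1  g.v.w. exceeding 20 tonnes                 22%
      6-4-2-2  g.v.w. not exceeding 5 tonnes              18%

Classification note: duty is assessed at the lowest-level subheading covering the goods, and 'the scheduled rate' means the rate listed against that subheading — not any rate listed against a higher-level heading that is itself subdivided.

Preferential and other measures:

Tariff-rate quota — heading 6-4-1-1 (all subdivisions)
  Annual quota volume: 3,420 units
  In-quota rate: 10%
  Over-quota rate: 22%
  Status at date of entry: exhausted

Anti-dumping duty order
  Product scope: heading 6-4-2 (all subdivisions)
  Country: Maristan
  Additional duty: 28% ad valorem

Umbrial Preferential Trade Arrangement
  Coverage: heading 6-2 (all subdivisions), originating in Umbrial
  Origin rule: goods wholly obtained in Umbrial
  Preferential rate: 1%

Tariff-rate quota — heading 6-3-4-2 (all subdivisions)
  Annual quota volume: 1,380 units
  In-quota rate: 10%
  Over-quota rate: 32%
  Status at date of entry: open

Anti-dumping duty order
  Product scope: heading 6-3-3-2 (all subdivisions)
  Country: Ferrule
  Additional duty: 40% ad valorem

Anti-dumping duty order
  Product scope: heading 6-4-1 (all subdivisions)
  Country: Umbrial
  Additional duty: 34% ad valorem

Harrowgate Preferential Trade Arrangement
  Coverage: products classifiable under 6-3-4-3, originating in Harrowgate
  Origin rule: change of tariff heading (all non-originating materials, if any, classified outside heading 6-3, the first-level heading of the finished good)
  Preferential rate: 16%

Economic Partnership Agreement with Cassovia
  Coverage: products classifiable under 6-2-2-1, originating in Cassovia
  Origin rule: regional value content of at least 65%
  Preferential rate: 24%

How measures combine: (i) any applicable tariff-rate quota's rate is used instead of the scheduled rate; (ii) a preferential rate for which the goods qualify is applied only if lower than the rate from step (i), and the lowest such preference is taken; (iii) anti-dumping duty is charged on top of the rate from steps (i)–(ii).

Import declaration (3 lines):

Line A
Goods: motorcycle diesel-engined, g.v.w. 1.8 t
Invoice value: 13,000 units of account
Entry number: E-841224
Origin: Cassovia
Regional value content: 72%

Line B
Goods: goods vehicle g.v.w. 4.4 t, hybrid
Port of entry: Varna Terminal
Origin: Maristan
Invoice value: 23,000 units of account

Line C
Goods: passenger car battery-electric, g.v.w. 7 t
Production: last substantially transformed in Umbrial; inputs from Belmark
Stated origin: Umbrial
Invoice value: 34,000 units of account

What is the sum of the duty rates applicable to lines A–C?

Line A: motorcycle → 6-4; diesel-engined → 6-4-2; g.v.w. 1.8 t → 6-4-2-2. Scheduled 18%. Cassovia agreement on 6-2-2-1: 6-4-2-2 not covered. → 18%.
Line B: goods vehicle → 6-3; hybrid → 6-3-4; g.v.w. 4.4 t → 6-3-4-2. Scheduled 26%. quota on 6-3-4-2 open → in-quota 10%. → 10%.
Line C: passenger car → 6-2; battery-electric → 6-2-3; g.v.w. 7 t → 6-2-3-1. Scheduled 38%. Umbrial agreement on 6-2: not wholly obtained. → 38%.
Sum: 18% + 10% + 38% = 66%.

66%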